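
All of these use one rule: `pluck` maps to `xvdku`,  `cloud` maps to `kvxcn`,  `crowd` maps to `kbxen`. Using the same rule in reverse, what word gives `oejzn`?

guard

Shifts by position in pluck: pos 0: p→x (+8), pos 1: l→v (+10), pos 2: u→d (+9), pos 3: c→k (+8), pos 4: k→u (+10) — repeating every 3. The shifts repeat in a cycle of length 3: positions 0,1,… shift by +8, +10, +9, then the pattern repeats.
Reversing it on oejzn: o−8=g, e−10=u, j−9=a, z−8=r, n−10=d.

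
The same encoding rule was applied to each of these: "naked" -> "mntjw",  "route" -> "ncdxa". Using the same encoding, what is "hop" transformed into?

The output letters match the input read backwards, each shifted +9: naked reversed is dekan. Read the word backwards and shift each letter +9.
On hop: reverse → poh; then shift: p+9=y, o+9=x, h+9=q.

yxq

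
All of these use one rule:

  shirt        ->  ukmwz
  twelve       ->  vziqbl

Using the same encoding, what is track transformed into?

In shirt: s→u is +2, h→k is +3, i→m is +4, r→w is +5 — the shift increases by 1 each position. Each letter shifts forward by (position + 2), i.e. 2, 3, 4, … — the shift grows by one for each successive letter.
For track: t+2=v, r+3=u, a+4=e, c+5=h, k+6=q.

vuehq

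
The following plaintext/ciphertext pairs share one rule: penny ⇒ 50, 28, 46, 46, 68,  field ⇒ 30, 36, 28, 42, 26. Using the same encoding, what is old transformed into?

p(#16)→50 and e(#5)→28: differences scale by 2, so n = 2·pos + 18. The formula is n = 2×(alphabet index, a=1) + 18.
For old: o=15→48, l=12→42, d=4→26.

48, 42, 26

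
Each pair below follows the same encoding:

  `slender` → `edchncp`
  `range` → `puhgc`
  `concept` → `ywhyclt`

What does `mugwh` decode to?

wagon

s(18)→e(4) and l(11)→d(3) fit y≡15x+20 (mod 26); the inverse of 15 mod 26 is 7. Each letter's alphabet position (a=0..z=25) is mapped through 15·x+20 mod 26 — an affine cipher.
Reversing it on mugwh: m(12)→7·(12−20)≡22=w; u(20)→7·(20−20)≡0=a; g(6)→7·(6−20)≡6=g; w(22)→7·(22−20)≡14=o; h(7)→7·(7−20)≡13=n (all mod 26).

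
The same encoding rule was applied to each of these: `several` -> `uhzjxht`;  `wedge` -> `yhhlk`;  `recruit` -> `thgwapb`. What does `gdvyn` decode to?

earth

Letter i (0-indexed) is shifted by i+2, so successive shifts are 2, 3, 4, ….
Reversing it on gdvyn: g−2=e, d−3=a, v−4=r, y−5=t, n−6=h.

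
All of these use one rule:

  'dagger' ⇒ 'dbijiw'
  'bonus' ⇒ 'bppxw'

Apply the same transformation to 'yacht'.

ybekx

The shift increases by 1 at each position, starting from +0: 0, 1, 2, ….
On yacht: y+0=y, a+1=b, c+2=e, h+3=k, t+4=x.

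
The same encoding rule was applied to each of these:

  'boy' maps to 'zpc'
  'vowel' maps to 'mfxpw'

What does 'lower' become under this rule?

sfxpm

The word is reversed, then every letter is shifted forward by 1.
For lower: reverse → rewol; then shift: r+1=s, e+1=f, w+1=x, o+1=p, l+1=m.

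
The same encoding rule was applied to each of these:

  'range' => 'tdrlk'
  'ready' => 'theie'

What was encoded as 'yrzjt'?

woven

In range: r→t is +2, a→d is +3, n→r is +4, g→l is +5 — the shift increases by 1 each position. The shift increases by 1 at each position, starting from +2: 2, 3, 4, ….
Decoding yrzjt: y−2=w, r−3=o, z−4=v, j−5=e, t−6=n.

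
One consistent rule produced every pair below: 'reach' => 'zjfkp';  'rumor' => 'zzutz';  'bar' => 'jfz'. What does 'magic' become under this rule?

ufonk

Vowels shift forward by 5 and consonants shift forward by 8.
On magic: m(cons)+8=u, a(vowel)+5=f, g(cons)+8=o, i(vowel)+5=n, c(cons)+8=k.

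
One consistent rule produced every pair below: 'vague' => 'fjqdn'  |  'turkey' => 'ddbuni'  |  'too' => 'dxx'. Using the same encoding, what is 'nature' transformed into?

The shift depends on letter class: consonant v→f is +10, but vowel a→j is +9. The rule splits by letter class: vowels +9, consonants +10.
On nature: n(cons)+10=x, a(vowel)+9=j, t(cons)+10=d, u(vowel)+9=d, r(cons)+10=b, e(vowel)+9=n.

xjddbn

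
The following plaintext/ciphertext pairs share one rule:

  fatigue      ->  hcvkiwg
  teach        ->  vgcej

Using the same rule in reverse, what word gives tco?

ram

Each letter is shifted forward by 2 in the alphabet (a Caesar shift of +2).
Decoding tco: t−2=r, c−2=a, o−2=m.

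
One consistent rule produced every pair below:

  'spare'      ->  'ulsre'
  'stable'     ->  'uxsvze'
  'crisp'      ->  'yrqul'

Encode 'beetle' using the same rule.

veexze

s(18)→u(20) and p(15)→l(11) fit y≡3x+18 (mod 26); the inverse of 3 mod 26 is 9. This is an affine cipher: with a=0,…,z=25, each position x becomes (3x+18) mod 26.
For beetle: b(1)→3·1+18≡21=v; e(4)→3·4+18≡4=e; e(4)→3·4+18≡4=e; t(19)→3·19+18≡23=x; l(11)→3·11+18≡25=z; e(4)→3·4+18≡4=e (all mod 26).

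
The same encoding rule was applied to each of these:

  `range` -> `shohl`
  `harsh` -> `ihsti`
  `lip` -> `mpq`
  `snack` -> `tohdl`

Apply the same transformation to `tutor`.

The shift depends on letter class: consonant r→s is +1, but vowel a→h is +7. Vowels shift forward by 7 and consonants shift forward by 1.
On tutor: t(cons)+1=u, u(vowel)+7=b, t(cons)+1=u, o(vowel)+7=v, r(cons)+1=s.

ubuvs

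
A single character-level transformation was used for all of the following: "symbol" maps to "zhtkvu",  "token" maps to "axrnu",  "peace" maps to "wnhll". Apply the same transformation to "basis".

Shifts by position in symbol: pos 0: s→z (+7), pos 1: y→h (+9), pos 2: m→t (+7), pos 3: b→k (+9) — repeating every 2. It's a Vigenère-style cipher with numeric key [7,9]: position i shifts by key[i mod 2].
On basis: b+7=i, a+9=j, s+7=z, i+9=r, s+7=z.

ijzrz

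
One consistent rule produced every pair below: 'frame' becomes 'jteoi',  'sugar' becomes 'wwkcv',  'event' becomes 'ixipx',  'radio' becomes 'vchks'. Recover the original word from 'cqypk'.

The shifts repeat in a cycle of length 2: positions 0,1,… shift by +4, +2, then the pattern repeats.
Decoding cqypk: c−4=y, q−2=o, y−4=u, p−2=n, k−4=g.

young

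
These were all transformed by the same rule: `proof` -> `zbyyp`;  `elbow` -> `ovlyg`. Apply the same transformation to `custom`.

mecdyw

It's a constant shift of +10 (ROT10).
On custom: c+10=m, u+10=e, s+10=c, t+10=d, o+10=y, m+10=w.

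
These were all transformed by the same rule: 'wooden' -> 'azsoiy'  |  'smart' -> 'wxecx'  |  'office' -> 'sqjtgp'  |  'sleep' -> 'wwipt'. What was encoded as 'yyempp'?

unable

It's a Vigenère-style cipher with numeric key [4,11]: position i shifts by key[i mod 2].
Undoing it on yyempp: y−4=u, y−11=n, e−4=a, m−11=b, p−4=l, p−11=e.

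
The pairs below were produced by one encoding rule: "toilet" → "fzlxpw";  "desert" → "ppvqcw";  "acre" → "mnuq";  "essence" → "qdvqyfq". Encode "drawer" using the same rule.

A repeating key of period 3 is used — shifts +12, +11, +3 over and over.
On drawer: d+12=p, r+11=c, a+3=d, w+12=i, e+11=p, r+3=u.

pcdipu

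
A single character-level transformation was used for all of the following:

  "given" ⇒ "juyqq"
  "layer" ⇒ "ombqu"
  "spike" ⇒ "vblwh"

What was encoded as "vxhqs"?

sleep

Shifts by position in given: pos 0: g→j (+3), pos 1: i→u (+12), pos 2: v→y (+3), pos 3: e→q (+12) — repeating every 2. The shifts repeat in a cycle of length 2: positions 0,1,… shift by +3, +12, then the pattern repeats.
Reversing it on vxhqs: v−3=s, x−12=l, h−3=e, q−12=e, s−3=p.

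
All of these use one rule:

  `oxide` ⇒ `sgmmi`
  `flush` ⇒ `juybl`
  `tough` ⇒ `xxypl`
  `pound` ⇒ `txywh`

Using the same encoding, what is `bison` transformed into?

Shifts by position in oxide: pos 0: o→s (+4), pos 1: x→g (+9), pos 2: i→m (+4), pos 3: d→m (+9) — repeating every 2. It's a Vigenère-style cipher with numeric key [4,9]: position i shifts by key[i mod 2].
On bison: b+4=f, i+9=r, s+4=w, o+9=x, n+4=r.

frwxr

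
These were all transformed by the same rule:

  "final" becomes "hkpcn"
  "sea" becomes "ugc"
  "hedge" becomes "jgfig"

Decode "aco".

It's a constant shift of +2 (ROT2).
Decoding aco: a−2=y, c−2=a, o−2=m.

yam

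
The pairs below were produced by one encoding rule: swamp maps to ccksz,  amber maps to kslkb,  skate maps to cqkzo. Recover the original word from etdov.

until

The shifts repeat in a cycle of length 2: positions 0,1,… shift by +10, +6, then the pattern repeats.
Undoing it on etdov: e−10=u, t−6=n, d−10=t, o−6=i, v−10=l.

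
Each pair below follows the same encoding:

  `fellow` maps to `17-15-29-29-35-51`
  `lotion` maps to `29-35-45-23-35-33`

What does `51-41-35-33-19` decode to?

wrong

f(#6)→17 and e(#5)→15: differences scale by 2, so n = 2·pos + 5. With a=1..z=26, the number is 2·pos + 5.
Undoing it on 51-41-35-33-19: 51→(51−5)÷2=23=w, 41→(41−5)÷2=18=r, 35→(35−5)÷2=15=o, 33→(33−5)÷2=14=n, 19→(19−5)÷2=7=g.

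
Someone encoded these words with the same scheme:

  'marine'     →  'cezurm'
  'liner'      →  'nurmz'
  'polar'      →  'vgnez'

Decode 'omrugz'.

senior

m(12)→c(2) and a(0)→e(4) fit y≡15x+4 (mod 26); the inverse of 15 mod 26 is 7. Each letter's alphabet position (a=0..z=25) is mapped through 15·x+4 mod 26 — an affine cipher.
Reversing it on omrugz: o(14)→7·(14−4)≡18=s; m(12)→7·(12−4)≡4=e; r(17)→7·(17−4)≡13=n; u(20)→7·(20−4)≡8=i; g(6)→7·(6−4)≡14=o; z(25)→7·(25−4)≡17=r (all mod 26).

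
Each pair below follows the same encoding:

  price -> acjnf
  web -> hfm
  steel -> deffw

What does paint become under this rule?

The shift depends on letter class: consonant p→a is +11, but vowel i→j is +1. Vowels shift forward by 1 and consonants shift forward by 11.
For paint: p(cons)+11=a, a(vowel)+1=b, i(vowel)+1=j, n(cons)+11=y, t(cons)+11=e.

abjye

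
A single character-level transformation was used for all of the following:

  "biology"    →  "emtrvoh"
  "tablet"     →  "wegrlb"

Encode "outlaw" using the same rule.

In biology: b→e is +3, i→m is +4, o→t is +5, l→r is +6 — the shift increases by 1 each position. The shift increases by 1 at each position, starting from +3: 3, 4, 5, ….
Applying it to outlaw: o+3=r, u+4=y, t+5=y, l+6=r, a+7=h, w+8=e.

ryyrhe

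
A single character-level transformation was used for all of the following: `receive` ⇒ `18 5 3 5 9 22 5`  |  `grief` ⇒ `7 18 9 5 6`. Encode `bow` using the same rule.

2 15 23

r is letter #18 and maps to 18: an offset of 0. Each letter is replaced by its alphabet position (a=1, b=2, …, z=26).
On bow: b=2→2, o=15→15, w=23→23.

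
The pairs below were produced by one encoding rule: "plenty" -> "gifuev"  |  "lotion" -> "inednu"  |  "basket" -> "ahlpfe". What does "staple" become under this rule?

lehgif

Treating letters as 0–25, the rule is x ↦ 19x + 7 (mod 26).
Applying it to staple: s(18)→19·18+7≡11=l; t(19)→19·19+7≡4=e; a(0)→19·0+7≡7=h; p(15)→19·15+7≡6=g; l(11)→19·11+7≡8=i; e(4)→19·4+7≡5=f (all mod 26).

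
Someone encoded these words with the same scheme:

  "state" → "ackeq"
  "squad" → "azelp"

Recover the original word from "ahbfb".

Letter i (0-indexed) is shifted by i+8, so successive shifts are 8, 9, 10, ….
Decoding ahbfb: a−8=s, h−9=y, b−10=r, f−11=u, b−12=p.

syrup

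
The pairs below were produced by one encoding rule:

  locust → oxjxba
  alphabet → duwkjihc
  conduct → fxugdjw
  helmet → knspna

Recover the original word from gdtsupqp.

Shifts by position in locust: pos 0: l→o (+3), pos 1: o→x (+9), pos 2: c→j (+7), pos 3: u→x (+3), pos 4: s→b (+9), pos 5: t→a (+7) — repeating every 3. The shifts repeat in a cycle of length 3: positions 0,1,… shift by +3, +9, +7, then the pattern repeats.
Decoding gdtsupqp: g−3=d, d−9=u, t−7=m, s−3=p, u−9=l, p−7=i, q−3=n, p−9=g.

dumpling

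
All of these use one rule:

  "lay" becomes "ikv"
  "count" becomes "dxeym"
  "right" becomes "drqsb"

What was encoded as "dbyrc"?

short

The output letters match the input read backwards, each shifted +10: lay reversed is yal. Read the word backwards and shift each letter +10.
Reversing it on dbyrc: shift back: d−10=t, b−10=r, y−10=o, r−10=h, c−10=s → trohs; then reverse → short.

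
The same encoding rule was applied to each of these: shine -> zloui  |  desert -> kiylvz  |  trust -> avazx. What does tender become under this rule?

aitkix

Shifts by position in shine: pos 0: s→z (+7), pos 1: h→l (+4), pos 2: i→o (+6), pos 3: n→u (+7), pos 4: e→i (+4) — repeating every 3. It's a Vigenère-style cipher with numeric key [7,4,6]: position i shifts by key[i mod 3].
For tender: t+7=a, e+4=i, n+6=t, d+7=k, e+4=i, r+6=x.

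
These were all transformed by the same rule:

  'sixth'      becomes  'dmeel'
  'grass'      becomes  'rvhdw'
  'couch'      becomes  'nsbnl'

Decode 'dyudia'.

sunset

Shifts by position in sixth: pos 0: s→d (+11), pos 1: i→m (+4), pos 2: x→e (+7), pos 3: t→e (+11), pos 4: h→l (+4) — repeating every 3. The shifts repeat in a cycle of length 3: positions 0,1,… shift by +11, +4, +7, then the pattern repeats.
Decoding dyudia: d−11=s, y−4=u, u−7=n, d−11=s, i−4=e, a−7=t.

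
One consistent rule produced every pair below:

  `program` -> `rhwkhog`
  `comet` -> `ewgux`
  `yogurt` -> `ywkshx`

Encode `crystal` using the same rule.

p(15)→r(17) and r(17)→h(7) fit y≡21x+14 (mod 26); the inverse of 21 mod 26 is 5. Treating letters as 0–25, the rule is x ↦ 21x + 14 (mod 26).
On crystal: c(2)→21·2+14≡4=e; r(17)→21·17+14≡7=h; y(24)→21·24+14≡24=y; s(18)→21·18+14≡2=c; t(19)→21·19+14≡23=x; a(0)→21·0+14≡14=o; l(11)→21·11+14≡11=l (all mod 26).

ehycxol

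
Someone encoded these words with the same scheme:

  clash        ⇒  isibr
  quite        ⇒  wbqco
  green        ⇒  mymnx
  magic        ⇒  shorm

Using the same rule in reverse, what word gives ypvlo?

In clash: c→i is +6, l→s is +7, a→i is +8, s→b is +9 — the shift increases by 1 each position. Letter i (0-indexed) is shifted by i+6, so successive shifts are 6, 7, 8, ….
Decoding ypvlo: y−6=s, p−7=i, v−8=n, l−9=c, o−10=e.

since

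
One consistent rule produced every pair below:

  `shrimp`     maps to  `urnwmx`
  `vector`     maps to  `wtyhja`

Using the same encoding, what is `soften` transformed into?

Two steps: reverse the string, then apply a Caesar shift of +5.
Applying it to soften: reverse → netfos; then shift: n+5=s, e+5=j, t+5=y, f+5=k, o+5=t, s+5=x.

sjyktx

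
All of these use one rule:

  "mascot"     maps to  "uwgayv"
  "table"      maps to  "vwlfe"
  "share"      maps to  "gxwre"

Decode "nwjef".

This is an affine cipher: with a=0,…,z=25, each position x becomes (15x+22) mod 26.
Undoing it on nwjef: n(13)→7·(13−22)≡15=p; w(22)→7·(22−22)≡0=a; j(9)→7·(9−22)≡13=n; e(4)→7·(4−22)≡4=e; f(5)→7·(5−22)≡11=l (all mod 26).

panel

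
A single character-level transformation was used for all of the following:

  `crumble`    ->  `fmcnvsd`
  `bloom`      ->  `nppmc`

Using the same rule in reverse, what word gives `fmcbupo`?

notable

Two steps: reverse the string, then apply a Caesar shift of +1.
Reversing it on fmcbupo: shift back: f−1=e, m−1=l, c−1=b, b−1=a, u−1=t, p−1=o, o−1=n → elbaton; then reverse → notable.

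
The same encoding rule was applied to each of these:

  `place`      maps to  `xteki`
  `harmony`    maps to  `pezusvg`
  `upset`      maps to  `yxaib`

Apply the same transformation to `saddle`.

aellti

The shift depends on letter class: consonant p→x is +8, but vowel a→e is +4. Two shifts are in play — +4 for a/e/i/o/u, +8 for every other letter.
On saddle: s(cons)+8=a, a(vowel)+4=e, d(cons)+8=l, d(cons)+8=l, l(cons)+8=t, e(vowel)+4=i.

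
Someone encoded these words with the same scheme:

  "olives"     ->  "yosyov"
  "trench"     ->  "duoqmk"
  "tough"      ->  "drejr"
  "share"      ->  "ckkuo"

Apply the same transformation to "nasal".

xdcdv

Shifts by position in olives: pos 0: o→y (+10), pos 1: l→o (+3), pos 2: i→s (+10), pos 3: v→y (+3) — repeating every 2. It's a Vigenère-style cipher with numeric key [10,3]: position i shifts by key[i mod 2].
Applying it to nasal: n+10=x, a+3=d, s+10=c, a+3=d, l+10=v.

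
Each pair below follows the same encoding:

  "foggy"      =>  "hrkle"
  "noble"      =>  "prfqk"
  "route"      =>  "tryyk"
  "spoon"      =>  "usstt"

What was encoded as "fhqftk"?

demand

In foggy: f→h is +2, o→r is +3, g→k is +4, g→l is +5 — the shift increases by 1 each position. Each letter shifts forward by (position + 2), i.e. 2, 3, 4, … — the shift grows by one for each successive letter.
Decoding fhqftk: f−2=d, h−3=e, q−4=m, f−5=a, t−6=n, k−7=d.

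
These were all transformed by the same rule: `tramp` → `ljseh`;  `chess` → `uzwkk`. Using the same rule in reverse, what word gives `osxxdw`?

waffle

Compare letters: t→l is +18, r→j is +18, a→s is +18 — a constant shift. Each letter is shifted forward by 18 in the alphabet (a Caesar shift of +18).
Reversing it on osxxdw: o−18=w, s−18=a, x−18=f, x−18=f, d−18=l, w−18=e.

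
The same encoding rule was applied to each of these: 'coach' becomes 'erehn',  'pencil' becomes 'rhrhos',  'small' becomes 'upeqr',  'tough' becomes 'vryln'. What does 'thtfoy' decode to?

repair

In coach: c→e is +2, o→r is +3, a→e is +4, c→h is +5 — the shift increases by 1 each position. Letter i (0-indexed) is shifted by i+2, so successive shifts are 2, 3, 4, ….
Decoding thtfoy: t−2=r, h−3=e, t−4=p, f−5=a, o−6=i, y−7=r.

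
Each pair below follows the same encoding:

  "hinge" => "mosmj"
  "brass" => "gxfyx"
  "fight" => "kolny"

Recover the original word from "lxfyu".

grasp

Shifts by position in hinge: pos 0: h→m (+5), pos 1: i→o (+6), pos 2: n→s (+5), pos 3: g→m (+6) — repeating every 2. It's a Vigenère-style cipher with numeric key [5,6]: position i shifts by key[i mod 2].
Decoding lxfyu: l−5=g, x−6=r, f−5=a, y−6=s, u−5=p.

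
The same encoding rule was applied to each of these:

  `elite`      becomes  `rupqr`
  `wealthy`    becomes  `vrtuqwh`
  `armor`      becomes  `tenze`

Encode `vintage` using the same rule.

This is an affine cipher: with a=0,…,z=25, each position x becomes (19x+19) mod 26.
On vintage: v(21)→19·21+19≡2=c; i(8)→19·8+19≡15=p; n(13)→19·13+19≡6=g; t(19)→19·19+19≡16=q; a(0)→19·0+19≡19=t; g(6)→19·6+19≡3=d; e(4)→19·4+19≡17=r (all mod 26).

cpgqtdr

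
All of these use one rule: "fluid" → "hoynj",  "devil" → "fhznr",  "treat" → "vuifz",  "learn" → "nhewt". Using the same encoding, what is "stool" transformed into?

uwstr

In fluid: f→h is +2, l→o is +3, u→y is +4, i→n is +5 — the shift increases by 1 each position. The shift increases by 1 at each position, starting from +2: 2, 3, 4, ….
Applying it to stool: s+2=u, t+3=w, o+4=s, o+5=t, l+6=r.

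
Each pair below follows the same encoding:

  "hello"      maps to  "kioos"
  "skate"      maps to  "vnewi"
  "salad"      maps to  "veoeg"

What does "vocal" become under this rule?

The shift depends on letter class: consonant h→k is +3, but vowel e→i is +4. Vowels shift forward by 4 and consonants shift forward by 3.
Applying it to vocal: v(cons)+3=y, o(vowel)+4=s, c(cons)+3=f, a(vowel)+4=e, l(cons)+3=o.

ysfeo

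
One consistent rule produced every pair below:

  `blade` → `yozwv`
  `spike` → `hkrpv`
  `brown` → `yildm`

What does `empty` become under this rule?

Each pair mirrors across the alphabet (b↔y, l↔o, a↔z): positions sum to 25. Letters are reflected about the middle of the alphabet (position → 25−position): Atbash.
For empty: e↔v, m↔n, p↔k, t↔g, y↔b.

vnkgb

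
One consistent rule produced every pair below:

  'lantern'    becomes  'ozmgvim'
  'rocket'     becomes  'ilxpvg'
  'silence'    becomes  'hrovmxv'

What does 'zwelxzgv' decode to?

Letters are reflected about the middle of the alphabet (position → 25−position): Atbash.
Undoing it on zwelxzgv: z↔a, w↔d, e↔v, l↔o, x↔c, z↔a, g↔t, v↔e.

advocate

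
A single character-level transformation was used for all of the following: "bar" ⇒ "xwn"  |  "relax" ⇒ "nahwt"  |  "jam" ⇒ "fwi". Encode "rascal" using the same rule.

nwoywh

Compare letters: b→x is +22, a→w is +22, r→n is +22 — a constant shift. Each letter is shifted forward by 22 in the alphabet (a Caesar shift of +22).
Applying it to rascal: r+22=n, a+22=w, s+22=o, c+22=y, a+22=w, l+22=h.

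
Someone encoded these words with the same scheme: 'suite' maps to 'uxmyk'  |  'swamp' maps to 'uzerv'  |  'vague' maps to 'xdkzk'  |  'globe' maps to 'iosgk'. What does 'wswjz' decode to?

Each letter shifts forward by (position + 2), i.e. 2, 3, 4, … — the shift grows by one for each successive letter.
Reversing it on wswjz: w−2=u, s−3=p, w−4=s, j−5=e, z−6=t.

upset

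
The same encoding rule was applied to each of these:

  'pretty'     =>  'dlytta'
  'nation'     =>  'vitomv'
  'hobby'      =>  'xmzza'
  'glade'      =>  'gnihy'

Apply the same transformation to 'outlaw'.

p(15)→d(3) and r(17)→l(11) fit y≡17x+8 (mod 26); the inverse of 17 mod 26 is 23. Treating letters as 0–25, the rule is x ↦ 17x + 8 (mod 26).
Applying it to outlaw: o(14)→17·14+8≡12=m; u(20)→17·20+8≡10=k; t(19)→17·19+8≡19=t; l(11)→17·11+8≡13=n; a(0)→17·0+8≡8=i; w(22)→17·22+8≡18=s (all mod 26).

mktnis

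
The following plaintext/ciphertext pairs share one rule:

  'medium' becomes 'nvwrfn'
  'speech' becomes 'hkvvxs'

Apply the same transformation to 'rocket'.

Each pair mirrors across the alphabet (m↔n, e↔v, d↔w): positions sum to 25. Each letter is replaced by its mirror in the alphabet: a↔z, b↔y, c↔x, and so on (the Atbash cipher).
Applying it to rocket: r↔i, o↔l, c↔x, k↔p, e↔v, t↔g.

ilxpvg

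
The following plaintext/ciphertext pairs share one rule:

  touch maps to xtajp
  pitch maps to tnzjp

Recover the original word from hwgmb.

draft

Letter i (0-indexed) is shifted by i+4, so successive shifts are 4, 5, 6, ….
Undoing it on hwgmb: h−4=d, w−5=r, g−6=a, m−7=f, b−8=t.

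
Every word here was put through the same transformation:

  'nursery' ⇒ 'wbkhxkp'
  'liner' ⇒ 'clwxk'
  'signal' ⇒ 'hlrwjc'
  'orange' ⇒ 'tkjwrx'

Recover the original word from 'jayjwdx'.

advance

n(13)→w(22) and u(20)→b(1) fit y≡23x+9 (mod 26); the inverse of 23 mod 26 is 17. This is an affine cipher: with a=0,…,z=25, each position x becomes (23x+9) mod 26.
Undoing it on jayjwdx: j(9)→17·(9−9)≡0=a; a(0)→17·(0−9)≡3=d; y(24)→17·(24−9)≡21=v; j(9)→17·(9−9)≡0=a; w(22)→17·(22−9)≡13=n; d(3)→17·(3−9)≡2=c; x(23)→17·(23−9)≡4=e (all mod 26).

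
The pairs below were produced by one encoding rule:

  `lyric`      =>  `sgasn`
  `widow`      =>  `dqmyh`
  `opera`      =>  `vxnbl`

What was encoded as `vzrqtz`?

origin

In lyric: l→s is +7, y→g is +8, r→a is +9, i→s is +10 — the shift increases by 1 each position. Letter i (0-indexed) is shifted by i+7, so successive shifts are 7, 8, 9, ….
Undoing it on vzrqtz: v−7=o, z−8=r, r−9=i, q−10=g, t−11=i, z−12=n.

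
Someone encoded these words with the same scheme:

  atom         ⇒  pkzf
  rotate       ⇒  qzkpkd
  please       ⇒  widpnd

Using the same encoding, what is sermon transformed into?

ndqfzc

a(0)→p(15) and t(19)→k(10) fit y≡23x+15 (mod 26); the inverse of 23 mod 26 is 17. Treating letters as 0–25, the rule is x ↦ 23x + 15 (mod 26).
For sermon: s(18)→23·18+15≡13=n; e(4)→23·4+15≡3=d; r(17)→23·17+15≡16=q; m(12)→23·12+15≡5=f; o(14)→23·14+15≡25=z; n(13)→23·13+15≡2=c (all mod 26).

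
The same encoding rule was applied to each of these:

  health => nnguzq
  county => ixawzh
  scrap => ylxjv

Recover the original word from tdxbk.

nurse

Shifts by position in health: pos 0: h→n (+6), pos 1: e→n (+9), pos 2: a→g (+6), pos 3: l→u (+9) — repeating every 2. A repeating key of period 2 is used — shifts +6, +9 over and over.
Decoding tdxbk: t−6=n, d−9=u, x−6=r, b−9=s, k−6=e.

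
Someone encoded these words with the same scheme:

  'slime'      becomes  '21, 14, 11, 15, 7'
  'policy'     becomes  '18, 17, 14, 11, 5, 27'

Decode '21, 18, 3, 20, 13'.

s is letter #19 and maps to 21: an offset of 2. The number is (letter's place in the alphabet, a=1) + 2.
Decoding 21, 18, 3, 20, 13: 21→(21−2)÷1=19=s, 18→(18−2)÷1=16=p, 3→(3−2)÷1=1=a, 20→(20−2)÷1=18=r, 13→(13−2)÷1=11=k.

spark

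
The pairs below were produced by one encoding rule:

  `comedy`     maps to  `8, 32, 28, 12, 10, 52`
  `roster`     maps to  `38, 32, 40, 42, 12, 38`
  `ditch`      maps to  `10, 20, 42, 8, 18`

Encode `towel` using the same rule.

Each letter becomes 2×(its alphabet position, a=1..z=26) + 2.
Applying it to towel: t=20→42, o=15→32, w=23→48, e=5→12, l=12→26.

42, 32, 48, 12, 26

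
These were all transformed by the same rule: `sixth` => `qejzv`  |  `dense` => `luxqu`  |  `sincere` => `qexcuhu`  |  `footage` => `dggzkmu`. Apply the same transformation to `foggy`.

Treating letters as 0–25, the rule is x ↦ 9x + 10 (mod 26).
Applying it to foggy: f(5)→9·5+10≡3=d; o(14)→9·14+10≡6=g; g(6)→9·6+10≡12=m; g(6)→9·6+10≡12=m; y(24)→9·24+10≡18=s (all mod 26).

dgmms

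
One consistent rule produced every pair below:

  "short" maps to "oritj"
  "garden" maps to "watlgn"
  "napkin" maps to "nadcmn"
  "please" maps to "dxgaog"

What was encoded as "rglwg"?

s(18)→o(14) and h(7)→r(17) fit y≡21x+0 (mod 26); the inverse of 21 mod 26 is 5. Treating letters as 0–25, the rule is x ↦ 21x + 0 (mod 26).
Decoding rglwg: r(17)→5·(17−0)≡7=h; g(6)→5·(6−0)≡4=e; l(11)→5·(11−0)≡3=d; w(22)→5·(22−0)≡6=g; g(6)→5·(6−0)≡4=e (all mod 26).

hedge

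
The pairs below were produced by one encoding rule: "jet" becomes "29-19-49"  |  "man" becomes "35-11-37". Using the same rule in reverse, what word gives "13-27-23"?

j(#10)→29 and e(#5)→19: differences scale by 2, so n = 2·pos + 9. With a=1..z=26, the number is 2·pos + 9.
Undoing it on 13-27-23: 13→(13−9)÷2=2=b, 27→(27−9)÷2=9=i, 23→(23−9)÷2=7=g.

big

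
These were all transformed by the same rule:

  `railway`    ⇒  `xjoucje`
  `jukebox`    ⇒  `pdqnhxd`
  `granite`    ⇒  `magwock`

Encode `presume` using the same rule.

vakbavk

Shifts by position in railway: pos 0: r→x (+6), pos 1: a→j (+9), pos 2: i→o (+6), pos 3: l→u (+9) — repeating every 2. The shifts repeat in a cycle of length 2: positions 0,1,… shift by +6, +9, then the pattern repeats.
Applying it to presume: p+6=v, r+9=a, e+6=k, s+9=b, u+6=a, m+9=v, e+6=k.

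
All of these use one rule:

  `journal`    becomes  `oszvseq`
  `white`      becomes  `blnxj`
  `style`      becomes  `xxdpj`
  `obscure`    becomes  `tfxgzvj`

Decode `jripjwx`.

Shifts by position in journal: pos 0: j→o (+5), pos 1: o→s (+4), pos 2: u→z (+5), pos 3: r→v (+4) — repeating every 2. The shifts repeat in a cycle of length 2: positions 0,1,… shift by +5, +4, then the pattern repeats.
Decoding jripjwx: j−5=e, r−4=n, i−5=d, p−4=l, j−5=e, w−4=s, x−5=s.

endless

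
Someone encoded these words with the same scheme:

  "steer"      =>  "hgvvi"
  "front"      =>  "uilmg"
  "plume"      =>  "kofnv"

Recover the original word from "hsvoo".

Letters are reflected about the middle of the alphabet (position → 25−position): Atbash.
Reversing it on hsvoo: h↔s, s↔h, v↔e, o↔l, o↔l.

shell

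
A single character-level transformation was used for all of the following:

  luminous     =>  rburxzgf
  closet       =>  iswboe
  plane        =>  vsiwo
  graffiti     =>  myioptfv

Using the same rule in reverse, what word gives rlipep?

league

In luminous: l→r is +6, u→b is +7, m→u is +8, i→r is +9 — the shift increases by 1 each position. The shift increases by 1 at each position, starting from +6: 6, 7, 8, ….
Undoing it on rlipep: r−6=l, l−7=e, i−8=a, p−9=g, e−10=u, p−11=e.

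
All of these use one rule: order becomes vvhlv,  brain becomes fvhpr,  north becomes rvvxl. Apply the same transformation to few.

jla

The shift depends on letter class: consonant r→v is +4, but vowel o→v is +7. Two shifts are in play — +7 for a/e/i/o/u, +4 for every other letter.
On few: f(cons)+4=j, e(vowel)+7=l, w(cons)+4=a.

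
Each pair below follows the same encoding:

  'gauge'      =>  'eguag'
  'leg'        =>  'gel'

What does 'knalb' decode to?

blank

The output letters match the input read backwards: gauge reversed is eguag. It's just the letters in reverse order.
Reversing it on knalb: then reverse → blank.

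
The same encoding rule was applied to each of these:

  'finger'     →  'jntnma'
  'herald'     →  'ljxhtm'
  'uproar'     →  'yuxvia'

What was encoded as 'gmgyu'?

In finger: f→j is +4, i→n is +5, n→t is +6, g→n is +7 — the shift increases by 1 each position. The shift increases by 1 at each position, starting from +4: 4, 5, 6, ….
Reversing it on gmgyu: g−4=c, m−5=h, g−6=a, y−7=r, u−8=m.

charm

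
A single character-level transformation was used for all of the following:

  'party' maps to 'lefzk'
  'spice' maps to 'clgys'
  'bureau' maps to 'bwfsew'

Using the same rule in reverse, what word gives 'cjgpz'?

shift

p(15)→l(11) and a(0)→e(4) fit y≡23x+4 (mod 26); the inverse of 23 mod 26 is 17. Each letter's alphabet position (a=0..z=25) is mapped through 23·x+4 mod 26 — an affine cipher.
Undoing it on cjgpz: c(2)→17·(2−4)≡18=s; j(9)→17·(9−4)≡7=h; g(6)→17·(6−4)≡8=i; p(15)→17·(15−4)≡5=f; z(25)→17·(25−4)≡19=t (all mod 26).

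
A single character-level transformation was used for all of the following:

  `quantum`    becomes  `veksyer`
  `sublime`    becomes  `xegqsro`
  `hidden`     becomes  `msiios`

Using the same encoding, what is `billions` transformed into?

The shift depends on letter class: consonant q→v is +5, but vowel u→e is +10. Vowels shift forward by 10 and consonants shift forward by 5.
For billions: b(cons)+5=g, i(vowel)+10=s, l(cons)+5=q, l(cons)+5=q, i(vowel)+10=s, o(vowel)+10=y, n(cons)+5=s, s(cons)+5=x.

gsqqsysx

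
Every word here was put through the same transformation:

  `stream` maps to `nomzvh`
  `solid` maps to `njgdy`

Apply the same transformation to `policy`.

kjgdxt

Compare letters: s→n is +21, t→o is +21, r→m is +21 — a constant shift. Each letter is shifted forward by 21 in the alphabet (a Caesar shift of +21).
Applying it to policy: p+21=k, o+21=j, l+21=g, i+21=d, c+21=x, y+21=t.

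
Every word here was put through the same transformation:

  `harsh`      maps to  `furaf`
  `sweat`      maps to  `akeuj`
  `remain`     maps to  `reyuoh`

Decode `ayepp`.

This is an affine cipher: with a=0,…,z=25, each position x becomes (9x+20) mod 26.
Decoding ayepp: a(0)→3·(0−20)≡18=s; y(24)→3·(24−20)≡12=m; e(4)→3·(4−20)≡4=e; p(15)→3·(15−20)≡11=l; p(15)→3·(15−20)≡11=l (all mod 26).

smell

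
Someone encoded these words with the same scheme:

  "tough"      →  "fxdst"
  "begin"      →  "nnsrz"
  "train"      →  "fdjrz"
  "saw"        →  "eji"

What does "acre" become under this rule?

jodn

The shift depends on letter class: consonant t→f is +12, but vowel o→x is +9. Vowels shift forward by 9 and consonants shift forward by 12.
Applying it to acre: a(vowel)+9=j, c(cons)+12=o, r(cons)+12=d, e(vowel)+9=n.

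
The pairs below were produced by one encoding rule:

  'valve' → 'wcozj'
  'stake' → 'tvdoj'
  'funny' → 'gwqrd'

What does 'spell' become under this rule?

trhpq

In valve: v→w is +1, a→c is +2, l→o is +3, v→z is +4 — the shift increases by 1 each position. Each letter shifts forward by (position + 1), i.e. 1, 2, 3, … — the shift grows by one for each successive letter.
For spell: s+1=t, p+2=r, e+3=h, l+4=p, l+5=q.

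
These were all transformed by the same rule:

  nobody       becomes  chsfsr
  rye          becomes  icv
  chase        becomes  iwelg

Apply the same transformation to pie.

imt

Read the word backwards and shift each letter +4.
Applying it to pie: reverse → eip; then shift: e+4=i, i+4=m, p+4=t.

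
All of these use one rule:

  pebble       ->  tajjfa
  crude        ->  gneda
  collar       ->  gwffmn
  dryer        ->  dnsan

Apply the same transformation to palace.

This is an affine cipher: with a=0,…,z=25, each position x becomes (23x+12) mod 26.
For palace: p(15)→23·15+12≡19=t; a(0)→23·0+12≡12=m; l(11)→23·11+12≡5=f; a(0)→23·0+12≡12=m; c(2)→23·2+12≡6=g; e(4)→23·4+12≡0=a (all mod 26).

tmfmga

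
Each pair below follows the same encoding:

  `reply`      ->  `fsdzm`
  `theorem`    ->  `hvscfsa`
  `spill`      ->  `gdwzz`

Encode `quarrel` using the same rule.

Compare letters: r→f is +14, e→s is +14, p→d is +14 — a constant shift. Every letter moves 14 places later in the alphabet, wrapping around z→a.
For quarrel: q+14=e, u+14=i, a+14=o, r+14=f, r+14=f, e+14=s, l+14=z.

eioffsz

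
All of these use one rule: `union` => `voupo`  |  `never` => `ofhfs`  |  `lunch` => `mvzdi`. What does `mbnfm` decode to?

label

The shifts repeat in a cycle of length 3: positions 0,1,… shift by +1, +1, +12, then the pattern repeats.
Reversing it on mbnfm: m−1=l, b−1=a, n−12=b, f−1=e, m−1=l.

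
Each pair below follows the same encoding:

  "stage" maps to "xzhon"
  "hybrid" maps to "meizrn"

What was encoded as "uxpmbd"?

Each letter shifts forward by (position + 5), i.e. 5, 6, 7, … — the shift grows by one for each successive letter.
Reversing it on uxpmbd: u−5=p, x−6=r, p−7=i, m−8=e, b−9=s, d−10=t.

priest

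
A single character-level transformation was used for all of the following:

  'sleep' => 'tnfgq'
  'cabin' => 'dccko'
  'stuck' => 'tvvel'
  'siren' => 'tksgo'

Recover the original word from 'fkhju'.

eight

Shifts by position in sleep: pos 0: s→t (+1), pos 1: l→n (+2), pos 2: e→f (+1), pos 3: e→g (+2) — repeating every 2. It's a Vigenère-style cipher with numeric key [1,2]: position i shifts by key[i mod 2].
Decoding fkhju: f−1=e, k−2=i, h−1=g, j−2=h, u−1=t.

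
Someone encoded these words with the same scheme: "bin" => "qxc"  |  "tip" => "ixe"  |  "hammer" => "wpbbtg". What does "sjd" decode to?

duo

Compare letters: b→q is +15, i→x is +15, n→c is +15 — a constant shift. It's a constant shift of +15 (ROT15).
Decoding sjd: s−15=d, j−15=u, d−15=o.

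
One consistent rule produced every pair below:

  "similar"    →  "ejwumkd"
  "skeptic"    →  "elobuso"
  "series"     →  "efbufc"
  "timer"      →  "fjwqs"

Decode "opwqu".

comet

Shifts by position in similar: pos 0: s→e (+12), pos 1: i→j (+1), pos 2: m→w (+10), pos 3: i→u (+12), pos 4: l→m (+1), pos 5: a→k (+10) — repeating every 3. The shifts repeat in a cycle of length 3: positions 0,1,… shift by +12, +1, +10, then the pattern repeats.
Reversing it on opwqu: o−12=c, p−1=o, w−10=m, q−12=e, u−1=t.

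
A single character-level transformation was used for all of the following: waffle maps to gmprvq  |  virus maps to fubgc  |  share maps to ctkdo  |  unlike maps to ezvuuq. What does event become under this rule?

ohozd

Shifts by position in waffle: pos 0: w→g (+10), pos 1: a→m (+12), pos 2: f→p (+10), pos 3: f→r (+12) — repeating every 2. The shifts repeat in a cycle of length 2: positions 0,1,… shift by +10, +12, then the pattern repeats.
For event: e+10=o, v+12=h, e+10=o, n+12=z, t+10=d.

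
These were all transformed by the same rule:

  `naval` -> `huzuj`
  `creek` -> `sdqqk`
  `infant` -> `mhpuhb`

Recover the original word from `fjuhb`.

n(13)→h(7) and a(0)→u(20) fit y≡25x+20 (mod 26); the inverse of 25 mod 26 is 25. This is an affine cipher: with a=0,…,z=25, each position x becomes (25x+20) mod 26.
Reversing it on fjuhb: f(5)→25·(5−20)≡15=p; j(9)→25·(9−20)≡11=l; u(20)→25·(20−20)≡0=a; h(7)→25·(7−20)≡13=n; b(1)→25·(1−20)≡19=t (all mod 26).

plant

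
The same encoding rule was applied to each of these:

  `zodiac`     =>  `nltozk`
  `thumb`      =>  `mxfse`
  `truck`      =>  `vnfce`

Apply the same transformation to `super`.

cpafd

The output letters match the input read backwards, each shifted +11: zodiac reversed is caidoz. Read the word backwards and shift each letter +11.
On super: reverse → repus; then shift: r+11=c, e+11=p, p+11=a, u+11=f, s+11=d.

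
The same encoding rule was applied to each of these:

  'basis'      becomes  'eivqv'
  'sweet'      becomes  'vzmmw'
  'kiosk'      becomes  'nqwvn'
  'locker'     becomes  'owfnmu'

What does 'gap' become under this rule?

Two shifts are in play — +8 for a/e/i/o/u, +3 for every other letter.
On gap: g(cons)+3=j, a(vowel)+8=i, p(cons)+3=s.

jis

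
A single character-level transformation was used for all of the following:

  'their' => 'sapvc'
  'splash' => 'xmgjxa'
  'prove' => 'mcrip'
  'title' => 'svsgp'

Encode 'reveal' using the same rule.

cpipjg

Each letter's alphabet position (a=0..z=25) is mapped through 21·x+9 mod 26 — an affine cipher.
Applying it to reveal: r(17)→21·17+9≡2=c; e(4)→21·4+9≡15=p; v(21)→21·21+9≡8=i; e(4)→21·4+9≡15=p; a(0)→21·0+9≡9=j; l(11)→21·11+9≡6=g (all mod 26).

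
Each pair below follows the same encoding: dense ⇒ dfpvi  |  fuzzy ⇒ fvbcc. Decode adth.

acre

In dense: d→d is +0, e→f is +1, n→p is +2, s→v is +3 — the shift increases by 1 each position. Letter i (0-indexed) is shifted by i+0, so successive shifts are 0, 1, 2, ….
Decoding adth: a−0=a, d−1=c, t−2=r, h−3=e.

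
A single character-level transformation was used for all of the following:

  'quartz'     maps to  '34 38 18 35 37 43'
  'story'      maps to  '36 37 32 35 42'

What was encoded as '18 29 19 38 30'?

album

q is letter #17 and maps to 34: an offset of 17. Each letter is replaced by its alphabet position (a=1..z=26) + 17.
Decoding 18 29 19 38 30: 18→(18−17)÷1=1=a, 29→(29−17)÷1=12=l, 19→(19−17)÷1=2=b, 38→(38−17)÷1=21=u, 30→(30−17)÷1=13=m.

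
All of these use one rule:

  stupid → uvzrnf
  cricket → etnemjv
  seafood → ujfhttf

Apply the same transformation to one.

tpj

The shift depends on letter class: consonant s→u is +2, but vowel u→z is +5. Vowels shift forward by 5 and consonants shift forward by 2.
For one: o(vowel)+5=t, n(cons)+2=p, e(vowel)+5=j.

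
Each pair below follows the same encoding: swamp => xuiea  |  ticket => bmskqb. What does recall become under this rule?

The output letters match the input read backwards, each shifted +8: swamp reversed is pmaws. Read the word backwards and shift each letter +8.
On recall: reverse → llacer; then shift: l+8=t, l+8=t, a+8=i, c+8=k, e+8=m, r+8=z.

ttikmz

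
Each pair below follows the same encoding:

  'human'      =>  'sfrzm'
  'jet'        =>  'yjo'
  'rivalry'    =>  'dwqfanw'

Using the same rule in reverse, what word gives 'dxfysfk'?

fantasy

The word is reversed, then every letter is shifted forward by 5.
Undoing it on dxfysfk: shift back: d−5=y, x−5=s, f−5=a, y−5=t, s−5=n, f−5=a, k−5=f → ysatnaf; then reverse → fantasy.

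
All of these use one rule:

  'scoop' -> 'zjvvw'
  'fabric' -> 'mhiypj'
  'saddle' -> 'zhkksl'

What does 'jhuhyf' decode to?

Compare letters: s→z is +7, c→j is +7, o→v is +7 — a constant shift. Each letter is shifted forward by 7 in the alphabet (a Caesar shift of +7).
Reversing it on jhuhyf: j−7=c, h−7=a, u−7=n, h−7=a, y−7=r, f−7=y.

canary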